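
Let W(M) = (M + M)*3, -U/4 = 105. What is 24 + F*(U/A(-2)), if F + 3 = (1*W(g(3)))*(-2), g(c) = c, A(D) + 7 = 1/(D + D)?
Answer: -64824/29 ≈ -2235.3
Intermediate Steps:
U = -420 (U = -4*105 = -420)
A(D) = -7 + 1/(2*D) (A(D) = -7 + 1/(D + D) = -7 + 1/(2*D))
W(M) = 6*M (W(M) = (2*M)*3 = 6*M)
F = -39 (F = -3 + (1*(6*3))*(-2) = -3 + (1*18)*(-2) = -3 + 18*(-2) = -3 - 36 = -39)
24 + F*(U/A(-2)) = 24 - (-16380)/(-7 + (1/2)/(-2)) = 24 - (-16380)/(-7 + (1/2)*(-1/2)) = 24 - (-16380)/(-7 - 1/4) = 24 - (-16380)/(-29/4) = 24 - (-16380)*(-4)/29 = 24 - 39*1680/29 = 24 - 65520/29 = -64824/29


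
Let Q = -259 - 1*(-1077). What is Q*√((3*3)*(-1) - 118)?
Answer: 818*I*√127 ≈ 9218.4*I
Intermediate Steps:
Q = 818 (Q = -259 + 1077 = 818)
Q*√((3*3)*(-1) - 118) = 818*√((3*3)*(-1) - 118) = 818*√(9*(-1) - 118) = 818*√(-9 - 118) = 818*√(-127) = 818*(I*√127) = 818*I*√127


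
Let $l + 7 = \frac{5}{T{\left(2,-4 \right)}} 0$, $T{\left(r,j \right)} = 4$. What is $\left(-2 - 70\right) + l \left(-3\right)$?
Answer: $-51$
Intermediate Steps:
$l = -7$ ($l = -7 + \frac{5}{4} \cdot 0 = -7 + 0 = -7$)
$\left(-2 - 70\right) + l \left(-3\right) = \left(-2 - 70\right) - -21 = \left(-2 - 70\right) + 21 = -72 + 21 = -51$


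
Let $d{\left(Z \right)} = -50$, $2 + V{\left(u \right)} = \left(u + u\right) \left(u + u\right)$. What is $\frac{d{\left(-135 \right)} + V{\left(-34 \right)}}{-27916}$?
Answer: $- \frac{1143}{6979} \approx -0.16378$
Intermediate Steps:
$V{\left(u \right)} = -2 + 4 u^{2}$ ($V{\left(u \right)} = -2 + \left(u + u\right) \left(u + u\right) = -2 + 2 u 2 u = -2 + 4 u^{2}$)
$\frac{d{\left(-135 \right)} + V{\left(-34 \right)}}{-27916} = \frac{-50 - \left(2 - 4 \left(-34\right)^{2}\right)}{-27916} = \left(-50 + \left(-2 + 4 \cdot 1156\right)\right) \left(- \frac{1}{27916}\right) = \left(-50 + \left(-2 + 4624\right)\right) \left(- \frac{1}{27916}\right) = \left(-50 + 4622\right) \left(- \frac{1}{27916}\right) = 4572 \left(- \frac{1}{27916}\right) = - \frac{1143}{6979}$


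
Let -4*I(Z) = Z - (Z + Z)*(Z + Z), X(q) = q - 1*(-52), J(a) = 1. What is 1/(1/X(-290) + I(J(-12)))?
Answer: 476/355 ≈ 1.3408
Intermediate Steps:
X(q) = 52 + q (X(q) = q + 52 = 52 + q)
I(Z) = Z² - Z/4 (I(Z) = -(Z - (Z + Z)*(Z + Z))/4 = -(Z - 2*Z*2*Z)/4 = -(Z - 4*Z²)/4 = Z² - Z/4)
1/(1/X(-290) + I(J(-12))) = 1/(1/(52 - 290) + 1*(-¼ + 1)) = 1/(1/(-238) + 1*(¾)) = 1/(-1/238 + ¾) = 1/(355/476) = 476/355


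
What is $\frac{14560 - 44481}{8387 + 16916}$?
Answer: $- \frac{29921}{25303} \approx -1.1825$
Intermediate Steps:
$\frac{14560 - 44481}{8387 + 16916} = - \frac{29921}{25303}$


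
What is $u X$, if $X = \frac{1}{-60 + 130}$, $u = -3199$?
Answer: $- \frac{457}{10} \approx -45.7$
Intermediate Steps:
$X = \frac{1}{70} \approx 0.014286$
$u X = \left(-3199\right) \frac{1}{70} = - \frac{457}{10}$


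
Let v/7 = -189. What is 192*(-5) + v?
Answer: -2283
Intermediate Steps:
v = -1323 (v = 7*(-189) = -1323)
192*(-5) + v = 192*(-5) - 1323 = -960 - 1323 = -2283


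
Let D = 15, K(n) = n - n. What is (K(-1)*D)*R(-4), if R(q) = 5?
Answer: 0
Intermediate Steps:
K(n) = 0
(K(-1)*D)*R(-4) = (0*15)*5 = 0*5 = 0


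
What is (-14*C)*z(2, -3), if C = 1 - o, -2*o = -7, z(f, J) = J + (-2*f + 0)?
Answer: -245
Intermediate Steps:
z(f, J) = J - 2*f
o = 7/2 (o = -1/2*(-7) = 7/2 ≈ 3.5000)
C = -5/2 (C = 1 - 1*7/2 = 1 - 7/2 = -5/2 ≈ -2.5000)
(-14*C)*z(2, -3) = (-14*(-5/2))*(-3 - 2*2) = 35*(-3 - 4) = 35*(-7) = -245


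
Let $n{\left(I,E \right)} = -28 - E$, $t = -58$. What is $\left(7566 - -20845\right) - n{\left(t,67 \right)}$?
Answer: $28506$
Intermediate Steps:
$\left(7566 - -20845\right) - n{\left(t,67 \right)} = \left(7566 - -20845\right) - \left(-28 - 67\right) = \left(7566 + 20845\right) - \left(-28 - 67\right) = 28411 - -95 = 28411 + 95 = 28506$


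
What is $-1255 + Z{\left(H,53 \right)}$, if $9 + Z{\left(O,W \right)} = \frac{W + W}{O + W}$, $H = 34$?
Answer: $- \frac{109862}{87} \approx -1262.8$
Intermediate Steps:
$Z{\left(O,W \right)} = -9 + \frac{2 W}{O + W}$ ($Z{\left(O,W \right)} = -9 + \frac{W + W}{O + W} = -9 + \frac{2 W}{O + W}$)
$-1255 + Z{\left(H,53 \right)} = -1255 + \frac{\left(-9\right) 34 - 371}{34 + 53} = -1255 + \frac{-306 - 371}{87} = -1255 + \frac{1}{87} \left(-677\right) = -1255 - \frac{677}{87} = - \frac{109862}{87}$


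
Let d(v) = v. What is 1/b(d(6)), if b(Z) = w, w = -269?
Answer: -1/269 ≈ -0.0037175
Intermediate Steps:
b(Z) = -269
1/b(d(6)) = 1/(-269) = -1/269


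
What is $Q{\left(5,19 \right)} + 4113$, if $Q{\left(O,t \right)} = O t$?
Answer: $4208$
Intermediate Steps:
$Q{\left(5,19 \right)} + 4113 = 5 \cdot 19 + 4113 = 95 + 4113 = 4208$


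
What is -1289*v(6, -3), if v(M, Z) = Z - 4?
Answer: 9023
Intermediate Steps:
v(M, Z) = -4 + Z
-1289*v(6, -3) = -1289*(-4 - 3) = -1289*(-7) = -1*(-9023) = 9023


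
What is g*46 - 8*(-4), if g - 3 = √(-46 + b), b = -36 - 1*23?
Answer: 170 + 46*I*√105 ≈ 170.0 + 471.36*I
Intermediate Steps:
b = -59 (b = -36 - 23 = -59)
g = 3 + I*√105 (g = 3 + √(-46 - 59) = 3 + √(-105) = 3 + I*√105 ≈ 3.0 + 10.247*I)
g*46 - 8*(-4) = (3 + I*√105)*46 - 8*(-4) = (138 + 46*I*√105) + 32 = 170 + 46*I*√105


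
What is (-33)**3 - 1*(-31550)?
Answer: -4387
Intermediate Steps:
(-33)**3 - 1*(-31550) = -35937 + 31550 = -4387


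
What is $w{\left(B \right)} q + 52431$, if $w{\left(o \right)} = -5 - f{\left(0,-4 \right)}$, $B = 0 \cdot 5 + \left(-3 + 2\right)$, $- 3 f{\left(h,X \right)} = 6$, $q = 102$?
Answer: $52125$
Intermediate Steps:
$f{\left(h,X \right)} = -2$ ($f{\left(h,X \right)} = \left(- \frac{1}{3}\right) 6 = -2$)
$B = -1$ ($B = 0 - 1 = -1$)
$w{\left(o \right)} = -3$ ($w{\left(o \right)} = -5 - -2 = -5 + 2 = -3$)
$w{\left(B \right)} q + 52431 = \left(-3\right) 102 + 52431 = -306 + 52431 = 52125$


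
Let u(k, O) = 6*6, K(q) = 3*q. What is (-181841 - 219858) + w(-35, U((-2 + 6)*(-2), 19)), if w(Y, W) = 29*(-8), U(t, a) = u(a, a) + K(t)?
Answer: -401931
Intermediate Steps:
u(k, O) = 36
U(t, a) = 36 + 3*t
w(Y, W) = -232
(-181841 - 219858) + w(-35, U((-2 + 6)*(-2), 19)) = (-181841 - 219858) - 232 = -401699 - 232 = -401931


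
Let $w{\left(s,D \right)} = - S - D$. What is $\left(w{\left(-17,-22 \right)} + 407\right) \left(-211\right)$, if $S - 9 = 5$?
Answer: $-87565$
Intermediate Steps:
$S = 14$ ($S = 9 + 5 = 14$)
$w{\left(s,D \right)} = -14 - D$ ($w{\left(s,D \right)} = \left(-1\right) 14 - D = -14 - D$)
$\left(w{\left(-17,-22 \right)} + 407\right) \left(-211\right) = \left(\left(-14 - -22\right) + 407\right) \left(-211\right) = \left(\left(-14 + 22\right) + 407\right) \left(-211\right) = \left(8 + 407\right) \left(-211\right) = 415 \left(-211\right) = -87565$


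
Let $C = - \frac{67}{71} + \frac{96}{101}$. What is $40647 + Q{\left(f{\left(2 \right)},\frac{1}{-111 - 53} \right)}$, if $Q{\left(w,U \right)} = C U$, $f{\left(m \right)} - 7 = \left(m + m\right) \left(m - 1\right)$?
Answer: $\frac{47802660419}{1176044} \approx 40647.0$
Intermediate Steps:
$f{\left(m \right)} = 7 + 2 m \left(-1 + m\right)$ ($f{\left(m \right)} = 7 + \left(m + m\right) \left(m - 1\right) = 7 + 2 m \left(-1 + m\right)$)
$C = \frac{49}{7171}$ ($C = \left(-67\right) \frac{1}{71} + 96 \cdot \frac{1}{101} = - \frac{67}{71} + \frac{96}{101} = \frac{49}{7171} \approx 0.0068331$)
$Q{\left(w,U \right)} = \frac{49 U}{7171}$
$40647 + Q{\left(f{\left(2 \right)},\frac{1}{-111 - 53} \right)} = 40647 + \frac{49}{7171 \left(-111 - 53\right)} = 40647 + \frac{49}{7171 \left(-164\right)} = 40647 + \frac{49}{7171} \left(- \frac{1}{164}\right) = 40647 - \frac{49}{1176044} = \frac{47802660419}{1176044}$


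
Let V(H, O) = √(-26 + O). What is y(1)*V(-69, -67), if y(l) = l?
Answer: I*√93 ≈ 9.6436*I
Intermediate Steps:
y(1)*V(-69, -67) = 1*√(-26 - 67) = 1*√(-93) = 1*(I*√93) = I*√93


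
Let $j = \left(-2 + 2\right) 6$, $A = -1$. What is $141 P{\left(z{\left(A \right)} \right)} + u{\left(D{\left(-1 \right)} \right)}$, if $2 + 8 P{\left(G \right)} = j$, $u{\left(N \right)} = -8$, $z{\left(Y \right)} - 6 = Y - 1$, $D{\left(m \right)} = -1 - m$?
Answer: $- \frac{173}{4} \approx -43.25$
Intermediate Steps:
$z{\left(Y \right)} = 5 + Y$ ($z{\left(Y \right)} = 6 + \left(Y - 1\right) = 6 + \left(-1 + Y\right) = 5 + Y$)
$j = 0$ ($j = 0 \cdot 6 = 0$)
$P{\left(G \right)} = - \frac{1}{4}$ ($P{\left(G \right)} = - \frac{1}{4} + \frac{1}{8} \cdot 0 = - \frac{1}{4} + 0 = - \frac{1}{4}$)
$141 P{\left(z{\left(A \right)} \right)} + u{\left(D{\left(-1 \right)} \right)} = 141 \left(- \frac{1}{4}\right) - 8 = - \frac{141}{4} - 8 = - \frac{173}{4}$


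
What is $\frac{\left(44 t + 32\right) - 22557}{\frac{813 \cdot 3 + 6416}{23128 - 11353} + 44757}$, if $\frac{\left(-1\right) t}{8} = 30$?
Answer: $- \frac{77915175}{105404506} \approx -0.7392$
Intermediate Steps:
$t = -240$ ($t = \left(-8\right) 30 = -240$)
$\frac{\left(44 t + 32\right) - 22557}{\frac{813 \cdot 3 + 6416}{23128 - 11353} + 44757} = \frac{\left(44 \left(-240\right) + 32\right) - 22557}{\frac{813 \cdot 3 + 6416}{23128 - 11353} + 44757} = \frac{\left(-10560 + 32\right) - 22557}{\frac{2439 + 6416}{11775} + 44757} = \frac{-10528 - 22557}{8855 \cdot \frac{1}{11775} + 44757} = - \frac{33085}{\frac{1771}{2355} + 44757} = - \frac{33085}{\frac{105404506}{2355}} = \left(-33085\right) \frac{2355}{105404506} = - \frac{77915175}{105404506}$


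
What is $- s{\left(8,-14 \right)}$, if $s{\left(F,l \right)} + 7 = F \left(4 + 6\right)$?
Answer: $-73$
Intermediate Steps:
$s{\left(F,l \right)} = -7 + 10 F$ ($s{\left(F,l \right)} = -7 + F \left(4 + 6\right) = -7 + F 10 = -7 + 10 F$)
$- s{\left(8,-14 \right)} = - (-7 + 10 \cdot 8) = - (-7 + 80) = \left(-1\right) 73 = -73$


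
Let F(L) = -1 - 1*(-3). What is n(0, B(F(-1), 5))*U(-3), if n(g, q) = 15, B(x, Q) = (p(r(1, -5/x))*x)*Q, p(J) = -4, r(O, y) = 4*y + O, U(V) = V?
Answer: -45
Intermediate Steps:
r(O, y) = O + 4*y
F(L) = 2 (F(L) = -1 + 3 = 2)
B(x, Q) = -4*Q*x (B(x, Q) = (-4*x)*Q = -4*Q*x)
n(0, B(F(-1), 5))*U(-3) = 15*(-3) = -45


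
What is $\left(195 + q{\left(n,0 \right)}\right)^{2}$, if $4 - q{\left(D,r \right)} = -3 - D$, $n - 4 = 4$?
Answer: $44100$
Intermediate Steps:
$n = 8$ ($n = 4 + 4 = 8$)
$q{\left(D,r \right)} = 7 + D$ ($q{\left(D,r \right)} = 4 - \left(-3 - D\right) = 4 + \left(3 + D\right) = 7 + D$)
$\left(195 + q{\left(n,0 \right)}\right)^{2} = \left(195 + \left(7 + 8\right)\right)^{2} = \left(195 + 15\right)^{2} = 210^{2} = 44100$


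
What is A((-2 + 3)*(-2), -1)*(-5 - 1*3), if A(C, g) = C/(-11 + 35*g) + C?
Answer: 360/23 ≈ 15.652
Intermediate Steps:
A(C, g) = C + C/(-11 + 35*g) (A(C, g) = C/(-11 + 35*g) + C = C + C/(-11 + 35*g))
A((-2 + 3)*(-2), -1)*(-5 - 1*3) = (5*((-2 + 3)*(-2))*(-2 + 7*(-1))/(-11 + 35*(-1)))*(-5 - 1*3) = (5*(1*(-2))*(-2 - 7)/(-11 - 35))*(-5 - 3) = (5*(-2)*(-9)/(-46))*(-8) = (5*(-2)*(-1/46)*(-9))*(-8) = -45/23*(-8) = 360/23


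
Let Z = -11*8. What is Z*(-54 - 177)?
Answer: 20328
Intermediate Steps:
Z = -88
Z*(-54 - 177) = -88*(-54 - 177) = -88*(-231) = 20328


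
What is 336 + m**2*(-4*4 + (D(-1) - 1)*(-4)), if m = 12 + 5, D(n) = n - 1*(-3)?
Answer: -5444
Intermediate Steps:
D(n) = 3 + n (D(n) = n + 3 = 3 + n)
m = 17
336 + m**2*(-4*4 + (D(-1) - 1)*(-4)) = 336 + 17**2*(-4*4 + ((3 - 1) - 1)*(-4)) = 336 + 289*(-16 + (2 - 1)*(-4)) = 336 + 289*(-16 + 1*(-4)) = 336 + 289*(-16 - 4) = 336 + 289*(-20) = 336 - 5780 = -5444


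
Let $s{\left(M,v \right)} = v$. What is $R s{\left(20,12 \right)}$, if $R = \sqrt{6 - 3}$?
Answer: $12 \sqrt{3} \approx 20.785$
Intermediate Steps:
$R = \sqrt{3} \approx 1.732$
$R s{\left(20,12 \right)} = \sqrt{3} \cdot 12 = 12 \sqrt{3}$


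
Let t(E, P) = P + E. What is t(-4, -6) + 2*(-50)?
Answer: -110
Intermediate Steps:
t(E, P) = E + P
t(-4, -6) + 2*(-50) = (-4 - 6) + 2*(-50) = -10 - 100 = -110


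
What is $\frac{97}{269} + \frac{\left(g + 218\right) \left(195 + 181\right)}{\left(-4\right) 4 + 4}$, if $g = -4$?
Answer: $- \frac{5410913}{807} \approx -6705.0$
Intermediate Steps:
$\frac{97}{269} + \frac{\left(g + 218\right) \left(195 + 181\right)}{\left(-4\right) 4 + 4} = \frac{97}{269} + \frac{\left(-4 + 218\right) \left(195 + 181\right)}{\left(-4\right) 4 + 4} = 97 \cdot \frac{1}{269} + \frac{214 \cdot 376}{-16 + 4} = \frac{97}{269} + \frac{80464}{-12} = \frac{97}{269} + 80464 \left(- \frac{1}{12}\right) = \frac{97}{269} - \frac{20116}{3} = - \frac{5410913}{807}$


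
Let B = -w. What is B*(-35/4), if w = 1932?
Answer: 16905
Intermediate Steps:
B = -1932 (B = -1*1932 = -1932)
B*(-35/4) = -(-67620)/4 = -1932*(-35/4) = 16905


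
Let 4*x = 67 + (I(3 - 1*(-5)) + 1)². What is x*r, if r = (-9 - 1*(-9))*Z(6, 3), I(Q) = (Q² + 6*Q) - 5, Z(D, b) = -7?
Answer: 0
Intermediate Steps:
I(Q) = -5 + Q² + 6*Q
x = 11731/4 (x = (67 + ((-5 + (3 - 1*(-5))² + 6*(3 - 1*(-5))) + 1)²)/4 = (67 + ((-5 + (3 + 5)² + 6*(3 + 5)) + 1)²)/4 = (67 + ((-5 + 8² + 6*8) + 1)²)/4 = (67 + ((-5 + 64 + 48) + 1)²)/4 = (67 + (107 + 1)²)/4 = (67 + 108²)/4 = (67 + 11664)/4 = (¼)*11731 = 11731/4 ≈ 2932.8)
r = 0 (r = (-9 - 1*(-9))*(-7) = (-9 + 9)*(-7) = 0*(-7) = 0)
x*r = (11731/4)*0 = 0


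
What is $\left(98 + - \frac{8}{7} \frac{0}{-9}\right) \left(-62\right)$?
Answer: $-6076$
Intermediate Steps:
$\left(98 + - \frac{8}{7} \frac{0}{-9}\right) \left(-62\right) = \left(98 + \left(-8\right) \frac{1}{7} \cdot 0 \left(- \frac{1}{9}\right)\right) \left(-62\right) = \left(98 - 0\right) \left(-62\right) = \left(98 + 0\right) \left(-62\right) = 98 \left(-62\right) = -6076$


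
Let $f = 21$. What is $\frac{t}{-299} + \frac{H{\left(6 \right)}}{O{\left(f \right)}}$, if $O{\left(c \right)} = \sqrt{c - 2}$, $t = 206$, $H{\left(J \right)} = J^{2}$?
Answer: $- \frac{206}{299} + \frac{36 \sqrt{19}}{19} \approx 7.57$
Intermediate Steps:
$O{\left(c \right)} = \sqrt{-2 + c}$
$\frac{t}{-299} + \frac{H{\left(6 \right)}}{O{\left(f \right)}} = \frac{206}{-299} + \frac{6^{2}}{\sqrt{-2 + 21}} = 206 \left(- \frac{1}{299}\right) + \frac{36}{\sqrt{19}} = - \frac{206}{299} + 36 \frac{\sqrt{19}}{19} = - \frac{206}{299} + \frac{36 \sqrt{19}}{19}$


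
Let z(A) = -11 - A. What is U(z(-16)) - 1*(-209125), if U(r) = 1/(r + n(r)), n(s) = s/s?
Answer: 1254751/6 ≈ 2.0913e+5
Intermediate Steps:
n(s) = 1
U(r) = 1/(1 + r) (U(r) = 1/(r + 1) = 1/(1 + r))
U(z(-16)) - 1*(-209125) = 1/(1 + (-11 - 1*(-16))) - 1*(-209125) = 1/(1 + (-11 + 16)) + 209125 = 1/(1 + 5) + 209125 = 1/6 + 209125 = ⅙ + 209125 = 1254751/6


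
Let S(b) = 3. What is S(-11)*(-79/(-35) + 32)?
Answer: 3597/35 ≈ 102.77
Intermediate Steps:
S(-11)*(-79/(-35) + 32) = 3*(-79/(-35) + 32) = 3*(-79*(-1/35) + 32) = 3*(79/35 + 32) = 3*(1199/35) = 3597/35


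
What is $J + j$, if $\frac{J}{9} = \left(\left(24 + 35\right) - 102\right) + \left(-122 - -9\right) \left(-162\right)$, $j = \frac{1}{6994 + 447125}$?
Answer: $\frac{74642177674}{454119} \approx 1.6437 \cdot 10^{5}$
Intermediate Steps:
$j = \frac{1}{454119} \approx 2.2021 \cdot 10^{-6}$
$J = 164367$ ($J = 9 \left(\left(\left(24 + 35\right) - 102\right) + \left(-122 - -9\right) \left(-162\right)\right) = 9 \left(\left(59 - 102\right) + \left(-122 + 9\right) \left(-162\right)\right) = 9 \left(-43 - -18306\right) = 9 \left(-43 + 18306\right) = 9 \cdot 18263 = 164367$)
$J + j = 164367 + \frac{1}{454119} = \frac{74642177674}{454119}$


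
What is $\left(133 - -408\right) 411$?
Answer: $222351$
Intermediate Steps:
$\left(133 - -408\right) 411 = \left(133 + 408\right) 411 = 541 \cdot 411 = 222351$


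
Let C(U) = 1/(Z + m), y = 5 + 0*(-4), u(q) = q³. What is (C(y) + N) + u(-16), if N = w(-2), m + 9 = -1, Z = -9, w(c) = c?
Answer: -77863/19 ≈ -4098.1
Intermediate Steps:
m = -10 (m = -9 - 1 = -10)
N = -2
y = 5 (y = 5 + 0 = 5)
C(U) = -1/19 (C(U) = 1/(-9 - 10) = 1/(-19) = -1/19)
(C(y) + N) + u(-16) = (-1/19 - 2) + (-16)³ = -39/19 - 4096 = -77863/19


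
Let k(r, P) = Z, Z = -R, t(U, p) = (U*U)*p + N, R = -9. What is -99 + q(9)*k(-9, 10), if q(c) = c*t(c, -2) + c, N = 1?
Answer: -13059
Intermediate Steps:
t(U, p) = 1 + p*U**2 (t(U, p) = (U*U)*p + 1 = U**2*p + 1 = p*U**2 + 1 = 1 + p*U**2)
q(c) = c + c*(1 - 2*c**2) (q(c) = c*(1 - 2*c**2) + c = c + c*(1 - 2*c**2))
Z = 9 (Z = -1*(-9) = 9)
k(r, P) = 9
-99 + q(9)*k(-9, 10) = -99 + (2*9*(1 - 1*9**2))*9 = -99 + (2*9*(1 - 1*81))*9 = -99 + (2*9*(1 - 81))*9 = -99 + (2*9*(-80))*9 = -99 - 1440*9 = -99 - 12960 = -13059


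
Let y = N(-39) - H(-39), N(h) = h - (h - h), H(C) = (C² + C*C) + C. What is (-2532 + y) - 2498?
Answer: -8072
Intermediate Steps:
H(C) = C + 2*C² (H(C) = (C² + C²) + C = 2*C² + C = C + 2*C²)
N(h) = h (N(h) = h - 1*0 = h + 0 = h)
y = -3042 (y = -39 - (-39)*(1 + 2*(-39)) = -39 - (-39)*(1 - 78) = -39 - (-39)*(-77) = -39 - 1*3003 = -39 - 3003 = -3042)
(-2532 + y) - 2498 = (-2532 - 3042) - 2498 = -5574 - 2498 = -8072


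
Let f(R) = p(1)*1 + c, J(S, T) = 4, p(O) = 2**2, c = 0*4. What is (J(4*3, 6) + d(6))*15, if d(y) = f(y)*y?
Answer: 420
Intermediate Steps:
c = 0
p(O) = 4
f(R) = 4 (f(R) = 4*1 + 0 = 4 + 0 = 4)
d(y) = 4*y
(J(4*3, 6) + d(6))*15 = (4 + 4*6)*15 = (4 + 24)*15 = 28*15 = 420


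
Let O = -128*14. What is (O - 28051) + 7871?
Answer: -21972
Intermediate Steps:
O = -1792
(O - 28051) + 7871 = (-1792 - 28051) + 7871 = -29843 + 7871 = -21972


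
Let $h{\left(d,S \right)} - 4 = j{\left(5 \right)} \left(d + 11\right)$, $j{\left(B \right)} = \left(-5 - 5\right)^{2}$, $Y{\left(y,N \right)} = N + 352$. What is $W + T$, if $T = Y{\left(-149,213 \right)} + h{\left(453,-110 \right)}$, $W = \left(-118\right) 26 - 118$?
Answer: $43783$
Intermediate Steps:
$Y{\left(y,N \right)} = 352 + N$
$j{\left(B \right)} = 100$ ($j{\left(B \right)} = \left(-10\right)^{2} = 100$)
$h{\left(d,S \right)} = 1104 + 100 d$ ($h{\left(d,S \right)} = 4 + 100 \left(d + 11\right) = 4 + 100 \left(11 + d\right) = 4 + \left(1100 + 100 d\right) = 1104 + 100 d$)
$W = -3186$ ($W = -3068 - 118 = -3186$)
$T = 46969$ ($T = \left(352 + 213\right) + \left(1104 + 100 \cdot 453\right) = 565 + \left(1104 + 45300\right) = 565 + 46404 = 46969$)
$W + T = -3186 + 46969 = 43783$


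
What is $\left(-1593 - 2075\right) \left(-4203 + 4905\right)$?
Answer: $-2574936$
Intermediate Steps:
$\left(-1593 - 2075\right) \left(-4203 + 4905\right) = \left(-3668\right) 702 = -2574936$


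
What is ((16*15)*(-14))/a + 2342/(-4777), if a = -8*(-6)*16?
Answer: -185931/38216 ≈ -4.8653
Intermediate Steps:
a = 768 (a = 48*16 = 768)
((16*15)*(-14))/a + 2342/(-4777) = ((16*15)*(-14))/768 + 2342/(-4777) = (240*(-14))*(1/768) + 2342*(-1/4777) = -3360*1/768 - 2342/4777 = -35/8 - 2342/4777 = -185931/38216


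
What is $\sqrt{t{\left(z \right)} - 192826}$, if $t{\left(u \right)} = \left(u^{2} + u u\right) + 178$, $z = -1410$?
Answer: $8 \sqrt{59118} \approx 1945.1$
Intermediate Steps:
$t{\left(u \right)} = 178 + 2 u^{2}$ ($t{\left(u \right)} = \left(u^{2} + u^{2}\right) + 178 = 2 u^{2} + 178 = 178 + 2 u^{2}$)
$\sqrt{t{\left(z \right)} - 192826} = \sqrt{\left(178 + 2 \left(-1410\right)^{2}\right) - 192826} = \sqrt{\left(178 + 2 \cdot 1988100\right) - 192826} = \sqrt{\left(178 + 3976200\right) - 192826} = \sqrt{3976378 - 192826} = \sqrt{3783552} = 8 \sqrt{59118}$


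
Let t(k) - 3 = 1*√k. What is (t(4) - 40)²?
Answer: 1225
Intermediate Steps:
t(k) = 3 + √k (t(k) = 3 + 1*√k = 3 + √k)
(t(4) - 40)² = ((3 + √4) - 40)² = ((3 + 2) - 40)² = (5 - 40)² = (-35)² = 1225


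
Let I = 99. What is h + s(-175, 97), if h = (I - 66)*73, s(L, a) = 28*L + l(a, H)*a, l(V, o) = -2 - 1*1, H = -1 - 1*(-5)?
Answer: -2782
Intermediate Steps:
H = 4 (H = -1 + 5 = 4)
l(V, o) = -3 (l(V, o) = -2 - 1 = -3)
s(L, a) = -3*a + 28*L (s(L, a) = 28*L - 3*a = -3*a + 28*L)
h = 2409 (h = (99 - 66)*73 = 33*73 = 2409)
h + s(-175, 97) = 2409 + (-3*97 + 28*(-175)) = 2409 + (-291 - 4900) = 2409 - 5191 = -2782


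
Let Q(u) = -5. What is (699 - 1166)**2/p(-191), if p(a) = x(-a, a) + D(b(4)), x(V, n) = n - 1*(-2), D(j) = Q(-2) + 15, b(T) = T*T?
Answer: -218089/179 ≈ -1218.4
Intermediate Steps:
b(T) = T**2
D(j) = 10 (D(j) = -5 + 15 = 10)
x(V, n) = 2 + n (x(V, n) = n + 2 = 2 + n)
p(a) = 12 + a (p(a) = (2 + a) + 10 = 12 + a)
(699 - 1166)**2/p(-191) = (699 - 1166)**2/(12 - 191) = (-467)**2/(-179) = 218089*(-1/179) = -218089/179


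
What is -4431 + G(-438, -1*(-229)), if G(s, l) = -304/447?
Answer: -1980961/447 ≈ -4431.7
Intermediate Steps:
G(s, l) = -304/447 (G(s, l) = -304*1/447 = -304/447)
-4431 + G(-438, -1*(-229)) = -4431 - 304/447 = -1980961/447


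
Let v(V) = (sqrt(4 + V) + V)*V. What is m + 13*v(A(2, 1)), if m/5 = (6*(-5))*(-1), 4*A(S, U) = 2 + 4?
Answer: 717/4 + 39*sqrt(22)/4 ≈ 224.98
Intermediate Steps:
A(S, U) = 3/2 (A(S, U) = (2 + 4)/4 = (1/4)*6 = 3/2)
v(V) = V*(V + sqrt(4 + V)) (v(V) = (V + sqrt(4 + V))*V = V*(V + sqrt(4 + V)))
m = 150 (m = 5*((6*(-5))*(-1)) = 5*(-30*(-1)) = 5*30 = 150)
m + 13*v(A(2, 1)) = 150 + 13*(3*(3/2 + sqrt(4 + 3/2))/2) = 150 + 13*(3*(3/2 + sqrt(11/2))/2) = 150 + 13*(3*(3/2 + sqrt(22)/2)/2) = 150 + 13*(9/4 + 3*sqrt(22)/4) = 150 + (117/4 + 39*sqrt(22)/4) = 717/4 + 39*sqrt(22)/4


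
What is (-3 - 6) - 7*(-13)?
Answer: 82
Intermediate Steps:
(-3 - 6) - 7*(-13) = -9 + 91 = 82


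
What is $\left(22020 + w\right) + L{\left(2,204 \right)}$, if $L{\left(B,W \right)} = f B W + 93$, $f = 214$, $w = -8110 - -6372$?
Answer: $107687$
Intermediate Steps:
$w = -1738$ ($w = -8110 + 6372 = -1738$)
$L{\left(B,W \right)} = 93 + 214 B W$ ($L{\left(B,W \right)} = 214 B W + 93 = 93 + 214 B W$)
$\left(22020 + w\right) + L{\left(2,204 \right)} = \left(22020 - 1738\right) + \left(93 + 214 \cdot 2 \cdot 204\right) = 20282 + \left(93 + 87312\right) = 20282 + 87405 = 107687$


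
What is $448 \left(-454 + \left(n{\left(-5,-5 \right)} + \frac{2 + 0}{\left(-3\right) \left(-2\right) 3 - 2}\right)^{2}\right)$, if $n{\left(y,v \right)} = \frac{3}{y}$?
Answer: $- \frac{5082273}{25} \approx -2.0329 \cdot 10^{5}$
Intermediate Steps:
$448 \left(-454 + \left(n{\left(-5,-5 \right)} + \frac{2 + 0}{\left(-3\right) \left(-2\right) 3 - 2}\right)^{2}\right) = 448 \left(-454 + \left(\frac{3}{-5} + \frac{2 + 0}{\left(-3\right) \left(-2\right) 3 - 2}\right)^{2}\right) = 448 \left(-454 + \left(3 \left(- \frac{1}{5}\right) + \frac{2}{6 \cdot 3 - 2}\right)^{2}\right) = 448 \left(-454 + \left(- \frac{3}{5} + \frac{2}{18 - 2}\right)^{2}\right) = 448 \left(-454 + \left(- \frac{3}{5} + \frac{2}{16}\right)^{2}\right) = 448 \left(-454 + \left(- \frac{3}{5} + 2 \cdot \frac{1}{16}\right)^{2}\right) = 448 \left(-454 + \left(- \frac{3}{5} + \frac{1}{8}\right)^{2}\right) = 448 \left(-454 + \left(- \frac{19}{40}\right)^{2}\right) = 448 \left(-454 + \frac{361}{1600}\right) = 448 \left(- \frac{726039}{1600}\right) = - \frac{5082273}{25}$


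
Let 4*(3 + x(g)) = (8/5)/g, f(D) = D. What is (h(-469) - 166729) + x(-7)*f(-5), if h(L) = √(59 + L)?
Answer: -1166996/7 + I*√410 ≈ -1.6671e+5 + 20.248*I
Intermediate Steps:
x(g) = -3 + 2/(5*g) (x(g) = -3 + ((8/5)/g)/4 = -3 + ((8*(⅕))/g)/4 = -3 + (8/(5*g))/4 = -3 + 2/(5*g))
(h(-469) - 166729) + x(-7)*f(-5) = (√(59 - 469) - 166729) + (-3 + (⅖)/(-7))*(-5) = (√(-410) - 166729) + (-3 + (⅖)*(-⅐))*(-5) = (I*√410 - 166729) + (-3 - 2/35)*(-5) = (-166729 + I*√410) - 107/35*(-5) = (-166729 + I*√410) + 107/7 = -1166996/7 + I*√410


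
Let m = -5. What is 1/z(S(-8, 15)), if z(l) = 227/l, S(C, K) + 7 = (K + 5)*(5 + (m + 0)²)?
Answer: 593/227 ≈ 2.6123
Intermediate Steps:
S(C, K) = 143 + 30*K (S(C, K) = -7 + (K + 5)*(5 + (-5 + 0)²) = -7 + (5 + K)*(5 + (-5)²) = -7 + (5 + K)*(5 + 25) = -7 + (5 + K)*30 = -7 + (150 + 30*K) = 143 + 30*K)
1/z(S(-8, 15)) = 1/(227/(143 + 30*15)) = 1/(227/(143 + 450)) = 1/(227/593) = 593/227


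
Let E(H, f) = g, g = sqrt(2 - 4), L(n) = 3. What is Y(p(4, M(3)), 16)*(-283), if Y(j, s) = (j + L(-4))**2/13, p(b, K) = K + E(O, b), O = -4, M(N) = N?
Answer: -9622/13 - 3396*I*sqrt(2)/13 ≈ -740.15 - 369.44*I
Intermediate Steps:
g = I*sqrt(2) (g = sqrt(-2) = I*sqrt(2) ≈ 1.4142*I)
E(H, f) = I*sqrt(2)
p(b, K) = K + I*sqrt(2)
Y(j, s) = (3 + j)**2/13 (Y(j, s) = (j + 3)**2/13 = (3 + j)**2*(1/13) = (3 + j)**2/13)
Y(p(4, M(3)), 16)*(-283) = ((3 + (3 + I*sqrt(2)))**2/13)*(-283) = ((6 + I*sqrt(2))**2/13)*(-283) = -283*(6 + I*sqrt(2))**2/13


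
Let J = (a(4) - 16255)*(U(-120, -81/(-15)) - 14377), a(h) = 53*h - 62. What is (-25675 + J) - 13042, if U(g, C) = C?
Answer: 231415901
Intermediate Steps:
a(h) = -62 + 53*h
J = 231454618 (J = ((-62 + 53*4) - 16255)*(-81/(-15) - 14377) = ((-62 + 212) - 16255)*(-81*(-1/15) - 14377) = (150 - 16255)*(27/5 - 14377) = -16105*(-71858/5) = 231454618)
(-25675 + J) - 13042 = (-25675 + 231454618) - 13042 = 231428943 - 13042 = 231415901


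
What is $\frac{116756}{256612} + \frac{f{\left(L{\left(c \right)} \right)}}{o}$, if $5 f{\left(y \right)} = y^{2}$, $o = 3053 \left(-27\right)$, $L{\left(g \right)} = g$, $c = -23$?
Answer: $\frac{11996455358}{26440979715} \approx 0.45371$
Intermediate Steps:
$o = -82431$
$f{\left(y \right)} = \frac{y^{2}}{5}$
$\frac{116756}{256612} + \frac{f{\left(L{\left(c \right)} \right)}}{o} = \frac{116756}{256612} + \frac{\frac{1}{5} \left(-23\right)^{2}}{-82431} = 116756 \cdot \frac{1}{256612} + \frac{1}{5} \cdot 529 \left(- \frac{1}{82431}\right) = \frac{29189}{64153} + \frac{529}{5} \left(- \frac{1}{82431}\right) = \frac{29189}{64153} - \frac{529}{412155} = \frac{11996455358}{26440979715}$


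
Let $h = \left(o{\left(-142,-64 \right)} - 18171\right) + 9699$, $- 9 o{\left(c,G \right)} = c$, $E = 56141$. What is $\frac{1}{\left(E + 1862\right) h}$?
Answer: $- \frac{9}{4414376318} \approx -2.0388 \cdot 10^{-9}$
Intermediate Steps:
$o{\left(c,G \right)} = - \frac{c}{9}$
$h = - \frac{76106}{9}$ ($h = \left(\left(- \frac{1}{9}\right) \left(-142\right) - 18171\right) + 9699 = \left(\frac{142}{9} - 18171\right) + 9699 = - \frac{163397}{9} + 9699 = - \frac{76106}{9} \approx -8456.2$)
$\frac{1}{\left(E + 1862\right) h} = \frac{1}{\left(56141 + 1862\right) \left(- \frac{76106}{9}\right)} = \frac{1}{58003} \left(- \frac{9}{76106}\right) = - \frac{9}{4414376318}$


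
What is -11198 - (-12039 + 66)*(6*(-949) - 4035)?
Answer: -116496515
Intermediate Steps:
-11198 - (-12039 + 66)*(6*(-949) - 4035) = -11198 - (-11973)*(-5694 - 4035) = -11198 - (-11973)*(-9729) = -11198 - 1*116485317 = -11198 - 116485317 = -116496515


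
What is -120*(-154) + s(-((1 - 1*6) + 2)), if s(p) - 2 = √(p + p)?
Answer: 18482 + √6 ≈ 18484.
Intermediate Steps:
s(p) = 2 + √2*√p (s(p) = 2 + √(p + p) = 2 + √(2*p) = 2 + √2*√p)
-120*(-154) + s(-((1 - 1*6) + 2)) = -120*(-154) + (2 + √2*√(-((1 - 1*6) + 2))) = 18480 + (2 + √2*√(-((1 - 6) + 2))) = 18480 + (2 + √2*√(-(-5 + 2))) = 18480 + (2 + √2*√(-1*(-3))) = 18480 + (2 + √2*√3) = 18480 + (2 + √6) = 18482 + √6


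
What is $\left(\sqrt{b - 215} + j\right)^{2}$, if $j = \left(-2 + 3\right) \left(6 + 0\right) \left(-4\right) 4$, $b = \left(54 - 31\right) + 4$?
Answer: $9028 - 384 i \sqrt{47} \approx 9028.0 - 2632.6 i$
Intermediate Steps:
$b = 27$ ($b = 23 + 4 = 27$)
$j = -96$ ($j = 1 \cdot 6 \left(-4\right) 4 = 6 \left(-4\right) 4 = \left(-24\right) 4 = -96$)
$\left(\sqrt{b - 215} + j\right)^{2} = \left(\sqrt{27 - 215} - 96\right)^{2} = \left(\sqrt{-188} - 96\right)^{2} = \left(2 i \sqrt{47} - 96\right)^{2} = \left(-96 + 2 i \sqrt{47}\right)^{2}$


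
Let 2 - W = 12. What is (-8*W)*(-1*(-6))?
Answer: 480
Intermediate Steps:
W = -10 (W = 2 - 1*12 = 2 - 12 = -10)
(-8*W)*(-1*(-6)) = (-8*(-10))*(-1*(-6)) = 80*6 = 480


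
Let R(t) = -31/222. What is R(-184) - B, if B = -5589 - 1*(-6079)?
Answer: -108811/222 ≈ -490.14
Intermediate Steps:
R(t) = -31/222 (R(t) = -31*1/222 = -31/222)
B = 490 (B = -5589 + 6079 = 490)
R(-184) - B = -31/222 - 1*490 = -31/222 - 490 = -108811/222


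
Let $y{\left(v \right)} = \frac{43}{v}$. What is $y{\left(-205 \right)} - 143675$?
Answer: $- \frac{29453418}{205} \approx -1.4368 \cdot 10^{5}$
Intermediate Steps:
$y{\left(-205 \right)} - 143675 = \frac{43}{-205} - 143675 = 43 \left(- \frac{1}{205}\right) - 143675 = - \frac{43}{205} - 143675 = - \frac{29453418}{205}$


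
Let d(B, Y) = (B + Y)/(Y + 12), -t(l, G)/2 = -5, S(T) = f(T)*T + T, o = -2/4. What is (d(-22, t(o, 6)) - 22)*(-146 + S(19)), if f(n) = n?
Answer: -58032/11 ≈ -5275.6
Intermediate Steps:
o = -½ (o = -2*¼ = -½ ≈ -0.50000)
S(T) = T + T² (S(T) = T*T + T = T² + T = T + T²)
t(l, G) = 10 (t(l, G) = -2*(-5) = 10)
d(B, Y) = (B + Y)/(12 + Y)
(d(-22, t(o, 6)) - 22)*(-146 + S(19)) = ((-22 + 10)/(12 + 10) - 22)*(-146 + 19*(1 + 19)) = (-12/22 - 22)*(-146 + 19*20) = ((1/22)*(-12) - 22)*(-146 + 380) = (-6/11 - 22)*234 = -248/11*234 = -58032/11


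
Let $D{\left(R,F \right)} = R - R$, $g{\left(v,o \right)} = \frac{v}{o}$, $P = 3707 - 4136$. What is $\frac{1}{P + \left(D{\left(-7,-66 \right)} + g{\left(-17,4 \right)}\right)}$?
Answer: $- \frac{4}{1733} \approx -0.0023081$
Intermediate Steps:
$P = -429$
$D{\left(R,F \right)} = 0$
$\frac{1}{P + \left(D{\left(-7,-66 \right)} + g{\left(-17,4 \right)}\right)} = \frac{1}{-429 + \left(0 - \frac{17}{4}\right)} = \frac{1}{-429 - \frac{17}{4}} = \frac{1}{- \frac{1733}{4}} = - \frac{4}{1733}$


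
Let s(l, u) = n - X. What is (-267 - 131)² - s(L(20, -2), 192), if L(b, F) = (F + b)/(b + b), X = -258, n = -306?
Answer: 158452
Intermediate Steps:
L(b, F) = (F + b)/(2*b) (L(b, F) = (F + b)/((2*b)) = (F + b)*(1/(2*b)) = (F + b)/(2*b))
s(l, u) = -48 (s(l, u) = -306 - 1*(-258) = -306 + 258 = -48)
(-267 - 131)² - s(L(20, -2), 192) = (-267 - 131)² - 1*(-48) = (-398)² + 48 = 158404 + 48 = 158452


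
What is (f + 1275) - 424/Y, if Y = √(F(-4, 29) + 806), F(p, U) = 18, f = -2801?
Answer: -1526 - 106*√206/103 ≈ -1540.8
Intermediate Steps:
Y = 2*√206 (Y = √(18 + 806) = √824 = 2*√206 ≈ 28.705)
(f + 1275) - 424/Y = (-2801 + 1275) - 424*√206/412 = -1526 - 106*√206/103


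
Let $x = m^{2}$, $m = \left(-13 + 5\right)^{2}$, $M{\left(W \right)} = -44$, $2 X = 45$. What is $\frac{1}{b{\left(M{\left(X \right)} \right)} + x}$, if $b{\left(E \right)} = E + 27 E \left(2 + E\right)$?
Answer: $\frac{1}{53948} \approx 1.8536 \cdot 10^{-5}$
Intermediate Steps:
$X = \frac{45}{2}$ ($X = \frac{1}{2} \cdot 45 = \frac{45}{2} \approx 22.5$)
$m = 64$ ($m = \left(-8\right)^{2} = 64$)
$b{\left(E \right)} = E + 27 E \left(2 + E\right)$
$x = 4096$ ($x = 64^{2} = 4096$)
$\frac{1}{b{\left(M{\left(X \right)} \right)} + x} = \frac{1}{- 44 \left(55 + 27 \left(-44\right)\right) + 4096} = \frac{1}{- 44 \left(55 - 1188\right) + 4096} = \frac{1}{\left(-44\right) \left(-1133\right) + 4096} = \frac{1}{49852 + 4096} = \frac{1}{53948}$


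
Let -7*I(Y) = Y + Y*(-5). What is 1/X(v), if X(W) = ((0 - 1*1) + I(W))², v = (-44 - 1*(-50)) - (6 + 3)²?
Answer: 49/94249 ≈ 0.00051990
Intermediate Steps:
I(Y) = 4*Y/7 (I(Y) = -(Y + Y*(-5))/7 = -(Y - 5*Y)/7 = -(-4)*Y/7 = 4*Y/7)
v = -75 (v = (-44 + 50) - 1*9² = 6 - 1*81 = 6 - 81 = -75)
X(W) = (-1 + 4*W/7)² (X(W) = ((0 - 1*1) + 4*W/7)² = ((0 - 1) + 4*W/7)² = (-1 + 4*W/7)²)
1/X(v) = 1/((-7 + 4*(-75))²/49) = 1/((-7 - 300)²/49) = 1/((1/49)*(-307)²) = 1/((1/49)*94249) = 1/(94249/49) = 49/94249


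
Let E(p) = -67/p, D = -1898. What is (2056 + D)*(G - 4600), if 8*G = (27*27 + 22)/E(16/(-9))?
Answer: -438023084/603 ≈ -7.2641e+5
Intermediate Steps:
G = 1502/603 (G = ((27*27 + 22)/((-67/(16/(-9)))))/8 = ((729 + 22)/((-67/(16*(-1/9)))))/8 = (751/((-67/(-16/9))))/8 = (751/((-67*(-9/16))))/8 = (751/(603/16))/8 = (751*(16/603))/8 = (1/8)*(12016/603) = 1502/603 ≈ 2.4909)
(2056 + D)*(G - 4600) = (2056 - 1898)*(1502/603 - 4600) = 158*(-2772298/603) = -438023084/603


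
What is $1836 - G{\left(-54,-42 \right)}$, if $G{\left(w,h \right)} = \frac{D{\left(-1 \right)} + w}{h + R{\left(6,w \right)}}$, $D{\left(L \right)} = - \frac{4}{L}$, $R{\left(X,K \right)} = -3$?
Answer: $\frac{16514}{9} \approx 1834.9$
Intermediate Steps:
$G{\left(w,h \right)} = \frac{4 + w}{-3 + h}$ ($G{\left(w,h \right)} = \frac{- \frac{4}{-1} + w}{h - 3} = \frac{\left(-4\right) \left(-1\right) + w}{-3 + h} = \frac{4 + w}{-3 + h}$)
$1836 - G{\left(-54,-42 \right)} = 1836 - \frac{4 - 54}{-3 - 42} = 1836 - \frac{1}{-45} \left(-50\right) = 1836 - \left(- \frac{1}{45}\right) \left(-50\right) = 1836 - \frac{10}{9} = \frac{16514}{9}$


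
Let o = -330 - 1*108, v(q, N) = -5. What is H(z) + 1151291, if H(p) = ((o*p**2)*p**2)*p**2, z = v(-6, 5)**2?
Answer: -106932442459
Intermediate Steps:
o = -438 (o = -330 - 108 = -438)
z = 25 (z = (-5)**2 = 25)
H(p) = -438*p**6 (H(p) = ((-438*p**2)*p**2)*p**2 = (-438*p**4)*p**2 = -438*p**6)
H(z) + 1151291 = -438*25**6 + 1151291 = -438*244140625 + 1151291 = -106933593750 + 1151291 = -106932442459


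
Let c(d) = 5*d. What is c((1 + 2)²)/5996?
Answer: 45/5996 ≈ 0.0075050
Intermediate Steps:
c((1 + 2)²)/5996 = (5*(1 + 2)²)/5996 = (5*3²)*(1/5996) = (5*9)*(1/5996) = 45*(1/5996) = 45/5996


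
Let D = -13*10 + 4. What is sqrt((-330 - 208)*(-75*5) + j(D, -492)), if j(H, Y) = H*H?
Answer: sqrt(217626) ≈ 466.50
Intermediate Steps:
D = -126 (D = -130 + 4 = -126)
j(H, Y) = H**2
sqrt((-330 - 208)*(-75*5) + j(D, -492)) = sqrt((-330 - 208)*(-75*5) + (-126)**2) = sqrt(-538*(-375) + 15876) = sqrt(201750 + 15876) = sqrt(217626)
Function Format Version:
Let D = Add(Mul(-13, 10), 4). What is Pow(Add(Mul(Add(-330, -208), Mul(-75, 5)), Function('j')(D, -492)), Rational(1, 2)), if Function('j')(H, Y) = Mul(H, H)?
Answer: Pow(217626, Rational(1, 2)) ≈ 466.50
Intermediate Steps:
D = -126 (D = Add(-130, 4) = -126)
Function('j')(H, Y) = Pow(H, 2)
Pow(Add(Mul(Add(-330, -208), Mul(-75, 5)), Function('j')(D, -492)), Rational(1, 2)) = Pow(Add(Mul(Add(-330, -208), Mul(-75, 5)), Pow(-126, 2)), Rational(1, 2)) = Pow(Add(Mul(-538, -375), 15876), Rational(1, 2)) = Pow(Add(201750, 15876), Rational(1, 2)) = Pow(217626, Rational(1, 2))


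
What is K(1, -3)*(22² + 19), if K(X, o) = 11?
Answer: 5533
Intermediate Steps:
K(1, -3)*(22² + 19) = 11*(22² + 19) = 11*(484 + 19) = 11*503 = 5533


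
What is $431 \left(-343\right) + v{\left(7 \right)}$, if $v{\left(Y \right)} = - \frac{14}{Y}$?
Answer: $-147835$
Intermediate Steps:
$431 \left(-343\right) + v{\left(7 \right)} = 431 \left(-343\right) - \frac{14}{7} = -147833 - 2 = -147835$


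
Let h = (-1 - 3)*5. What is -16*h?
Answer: 320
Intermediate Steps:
h = -20 (h = -4*5 = -20)
-16*h = -16*(-20) = 320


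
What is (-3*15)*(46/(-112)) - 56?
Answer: -2101/56 ≈ -37.518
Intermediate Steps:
(-3*15)*(46/(-112)) - 56 = -2070*(-1)/112 - 56 = -45*(-23/56) - 56 = 1035/56 - 56 = -2101/56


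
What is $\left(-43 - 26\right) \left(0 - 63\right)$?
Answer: $4347$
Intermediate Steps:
$\left(-43 - 26\right) \left(0 - 63\right) = \left(-43 - 26\right) \left(-63\right) = \left(-69\right) \left(-63\right) = 4347$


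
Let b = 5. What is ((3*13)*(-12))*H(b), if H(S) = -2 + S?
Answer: -1404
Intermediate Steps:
((3*13)*(-12))*H(b) = ((3*13)*(-12))*(-2 + 5) = (39*(-12))*3 = -468*3 = -1404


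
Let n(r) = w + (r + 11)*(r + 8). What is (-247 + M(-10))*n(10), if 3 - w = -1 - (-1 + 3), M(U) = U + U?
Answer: -102528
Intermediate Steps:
M(U) = 2*U
w = 6 (w = 3 - (-1 - (-1 + 3)) = 3 - (-1 - 2) = 3 - 1*(-3) = 3 + 3 = 6)
n(r) = 6 + (8 + r)*(11 + r) (n(r) = 6 + (r + 11)*(r + 8) = 6 + (11 + r)*(8 + r) = 6 + (8 + r)*(11 + r))
(-247 + M(-10))*n(10) = (-247 + 2*(-10))*(94 + 10² + 19*10) = (-247 - 20)*(94 + 100 + 190) = -267*384 = -102528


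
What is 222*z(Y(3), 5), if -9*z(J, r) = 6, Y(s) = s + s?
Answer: -148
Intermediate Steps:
Y(s) = 2*s
z(J, r) = -⅔ (z(J, r) = -⅑*6 = -⅔)
222*z(Y(3), 5) = 222*(-⅔) = -148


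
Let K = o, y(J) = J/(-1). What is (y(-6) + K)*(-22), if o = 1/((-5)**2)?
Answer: -3322/25 ≈ -132.88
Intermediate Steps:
y(J) = -J (y(J) = J*(-1) = -J)
o = 1/25 ≈ 0.040000
K = 1/25 ≈ 0.040000
(y(-6) + K)*(-22) = (-1*(-6) + 1/25)*(-22) = (6 + 1/25)*(-22) = (151/25)*(-22) = -3322/25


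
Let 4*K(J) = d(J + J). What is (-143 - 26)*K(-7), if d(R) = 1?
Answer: -169/4 ≈ -42.250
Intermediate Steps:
K(J) = ¼ (K(J) = (¼)*1 = ¼)
(-143 - 26)*K(-7) = (-143 - 26)*(¼) = -169*¼ = -169/4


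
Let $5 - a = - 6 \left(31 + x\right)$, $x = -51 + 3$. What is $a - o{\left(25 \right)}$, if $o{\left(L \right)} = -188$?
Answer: $91$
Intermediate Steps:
$x = -48$
$a = -97$ ($a = 5 - - 6 \left(31 - 48\right) = 5 - \left(-6\right) \left(-17\right) = 5 - 102 = -97$)
$a - o{\left(25 \right)} = -97 - -188 = -97 + 188 = 91$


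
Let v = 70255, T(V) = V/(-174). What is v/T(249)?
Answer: -4074790/83 ≈ -49094.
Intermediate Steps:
T(V) = -V/174 (T(V) = V*(-1/174) = -V/174)
v/T(249) = 70255/((-1/174*249)) = 70255/(-83/58) = 70255*(-58/83) = -4074790/83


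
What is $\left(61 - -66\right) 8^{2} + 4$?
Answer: $8132$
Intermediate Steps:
$\left(61 - -66\right) 8^{2} + 4 = \left(61 + 66\right) 64 + 4 = 127 \cdot 64 + 4 = 8128 + 4 = 8132$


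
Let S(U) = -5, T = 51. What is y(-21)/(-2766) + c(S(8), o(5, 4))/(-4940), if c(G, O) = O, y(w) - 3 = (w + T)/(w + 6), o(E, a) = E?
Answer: -1877/1366404 ≈ -0.0013737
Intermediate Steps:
y(w) = 3 + (51 + w)/(6 + w) (y(w) = 3 + (w + 51)/(w + 6) = 3 + (51 + w)/(6 + w))
y(-21)/(-2766) + c(S(8), o(5, 4))/(-4940) = ((69 + 4*(-21))/(6 - 21))/(-2766) + 5/(-4940) = ((69 - 84)/(-15))*(-1/2766) + 5*(-1/4940) = -1/15*(-15)*(-1/2766) - 1/988 = 1*(-1/2766) - 1/988 = -1/2766 - 1/988 = -1877/1366404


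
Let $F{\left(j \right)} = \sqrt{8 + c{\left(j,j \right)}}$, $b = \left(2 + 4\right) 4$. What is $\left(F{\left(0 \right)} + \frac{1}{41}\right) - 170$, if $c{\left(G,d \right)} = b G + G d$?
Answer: $- \frac{6969}{41} + 2 \sqrt{2} \approx -167.15$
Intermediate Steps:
$b = 24$ ($b = 6 \cdot 4 = 24$)
$c{\left(G,d \right)} = 24 G + G d$
$F{\left(j \right)} = \sqrt{8 + j \left(24 + j\right)}$
$\left(F{\left(0 \right)} + \frac{1}{41}\right) - 170 = \left(\sqrt{8 + 0 \left(24 + 0\right)} + \frac{1}{41}\right) - 170 = \left(\sqrt{8 + 0 \cdot 24} + \frac{1}{41}\right) - 170 = \left(\sqrt{8 + 0} + \frac{1}{41}\right) - 170 = \left(\sqrt{8} + \frac{1}{41}\right) - 170 = \left(2 \sqrt{2} + \frac{1}{41}\right) - 170 = \left(\frac{1}{41} + 2 \sqrt{2}\right) - 170 = - \frac{6969}{41} + 2 \sqrt{2}$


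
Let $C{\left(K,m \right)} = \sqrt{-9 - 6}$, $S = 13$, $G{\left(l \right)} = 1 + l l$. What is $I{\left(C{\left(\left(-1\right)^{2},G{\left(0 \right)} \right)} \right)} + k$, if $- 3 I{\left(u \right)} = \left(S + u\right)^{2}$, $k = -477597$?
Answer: $- \frac{1432945}{3} - \frac{26 i \sqrt{15}}{3} \approx -4.7765 \cdot 10^{5} - 33.566 i$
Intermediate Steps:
$G{\left(l \right)} = 1 + l^{2}$
$C{\left(K,m \right)} = i \sqrt{15}$ ($C{\left(K,m \right)} = \sqrt{-15} = i \sqrt{15}$)
$I{\left(u \right)} = - \frac{\left(13 + u\right)^{2}}{3}$
$I{\left(C{\left(\left(-1\right)^{2},G{\left(0 \right)} \right)} \right)} + k = - \frac{\left(13 + i \sqrt{15}\right)^{2}}{3} - 477597 = -477597 - \frac{\left(13 + i \sqrt{15}\right)^{2}}{3}$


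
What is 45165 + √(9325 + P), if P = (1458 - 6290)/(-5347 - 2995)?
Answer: 45165 + √162239349461/4171 ≈ 45262.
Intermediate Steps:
P = 2416/4171 (P = -4832/(-8342) = -4832*(-1/8342) = 2416/4171 ≈ 0.57924)
45165 + √(9325 + P) = 45165 + √(9325 + 2416/4171) = 45165 + √(38896991/4171) = 45165 + √162239349461/4171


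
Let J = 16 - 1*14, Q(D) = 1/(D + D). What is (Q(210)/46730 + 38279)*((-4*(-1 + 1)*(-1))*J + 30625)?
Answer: 131475158745175/112152 ≈ 1.1723e+9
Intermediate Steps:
Q(D) = 1/(2*D)
J = 2 (J = 16 - 14 = 2)
(Q(210)/46730 + 38279)*((-4*(-1 + 1)*(-1))*J + 30625) = (((½)/210)/46730 + 38279)*((-4*(-1 + 1)*(-1))*2 + 30625) = (((½)*(1/210))*(1/46730) + 38279)*((-4*0*(-1))*2 + 30625) = ((1/420)*(1/46730) + 38279)*((0*(-1))*2 + 30625) = (1/19626600 + 38279)*(0*2 + 30625) = 751286621401*(0 + 30625)/19626600 = (751286621401/19626600)*30625 = 131475158745175/112152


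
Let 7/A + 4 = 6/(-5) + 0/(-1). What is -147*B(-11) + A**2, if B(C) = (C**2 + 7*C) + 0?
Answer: -4371143/676 ≈ -6466.2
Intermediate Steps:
B(C) = C**2 + 7*C
A = -35/26 (A = 7/(-4 + (6/(-5) + 0/(-1))) = 7/(-4 + (6*(-1/5) + 0*(-1))) = 7/(-4 + (-6/5 + 0)) = 7/(-4 - 6/5) = 7/(-26/5) = 7*(-5/26) = -35/26 ≈ -1.3462)
-147*B(-11) + A**2 = -(-1617)*(7 - 11) + (-35/26)**2 = -(-1617)*(-4) + 1225/676 = -147*44 + 1225/676 = -6468 + 1225/676 = -4371143/676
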